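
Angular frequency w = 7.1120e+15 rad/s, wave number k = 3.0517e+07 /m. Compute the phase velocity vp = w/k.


vp = w / k
= 7.1120e+15 / 3.0517e+07
= 2.3305e+08 m/s

2.3305e+08


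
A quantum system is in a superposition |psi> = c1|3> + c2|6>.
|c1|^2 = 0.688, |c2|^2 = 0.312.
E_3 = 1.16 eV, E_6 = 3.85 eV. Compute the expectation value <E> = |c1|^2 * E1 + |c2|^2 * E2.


<E> = |c1|^2 * E1 + |c2|^2 * E2
= 0.688 * 1.16 + 0.312 * 3.85
= 0.7981 + 1.2012
= 1.9993 eV

1.9993


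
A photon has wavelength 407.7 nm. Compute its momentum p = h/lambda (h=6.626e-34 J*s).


p = h / lambda
= 6.626e-34 / (407.7e-9)
= 6.626e-34 / 4.0770e-07
= 1.6252e-27 kg*m/s

1.6252e-27


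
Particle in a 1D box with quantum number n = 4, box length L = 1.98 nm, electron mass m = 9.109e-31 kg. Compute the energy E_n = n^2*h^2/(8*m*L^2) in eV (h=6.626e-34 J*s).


E = n^2 * h^2 / (8 * m * L^2)
= 4^2 * (6.626e-34)^2 / (8 * 9.109e-31 * (1.98e-9)^2)
= 16 * 4.3904e-67 / (8 * 9.109e-31 * 3.9204e-18)
= 2.4588e-19 J
= 1.5349 eV

1.5349


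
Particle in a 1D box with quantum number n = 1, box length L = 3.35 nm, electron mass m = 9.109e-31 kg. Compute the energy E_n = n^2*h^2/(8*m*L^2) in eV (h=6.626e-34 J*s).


E = n^2 * h^2 / (8 * m * L^2)
= 1^2 * (6.626e-34)^2 / (8 * 9.109e-31 * (3.35e-9)^2)
= 1 * 4.3904e-67 / (8 * 9.109e-31 * 1.1223e-17)
= 5.3685e-21 J
= 0.0335 eV

0.0335


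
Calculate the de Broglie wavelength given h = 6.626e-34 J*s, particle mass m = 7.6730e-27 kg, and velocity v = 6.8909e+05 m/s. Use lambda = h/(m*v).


lambda = h / (m * v)
= 6.626e-34 / (7.6730e-27 * 6.8909e+05)
= 6.626e-34 / 5.2874e-21
= 1.2532e-13 m

1.2532e-13


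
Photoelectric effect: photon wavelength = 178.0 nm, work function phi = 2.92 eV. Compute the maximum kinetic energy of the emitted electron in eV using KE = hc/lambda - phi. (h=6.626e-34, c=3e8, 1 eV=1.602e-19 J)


E_photon = hc / lambda
= (6.626e-34)(3e8) / (178.0e-9)
= 1.1167e-18 J
= 6.9709 eV
KE = E_photon - phi
= 6.9709 - 2.92
= 4.0509 eV

4.0509


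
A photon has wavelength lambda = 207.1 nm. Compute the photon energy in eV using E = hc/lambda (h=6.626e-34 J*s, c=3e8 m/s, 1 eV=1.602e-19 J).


E = hc / lambda
= (6.626e-34)(3e8) / (207.1e-9)
= 1.9878e-25 / 2.0710e-07
= 9.5983e-19 J
Converting to eV: 9.5983e-19 / 1.602e-19
= 5.9914 eV

5.9914


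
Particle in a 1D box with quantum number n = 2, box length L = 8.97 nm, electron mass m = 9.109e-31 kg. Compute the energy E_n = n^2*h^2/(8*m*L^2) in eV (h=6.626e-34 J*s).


E = n^2 * h^2 / (8 * m * L^2)
= 2^2 * (6.626e-34)^2 / (8 * 9.109e-31 * (8.97e-9)^2)
= 4 * 4.3904e-67 / (8 * 9.109e-31 * 8.0461e-17)
= 2.9951e-21 J
= 0.0187 eV

0.0187


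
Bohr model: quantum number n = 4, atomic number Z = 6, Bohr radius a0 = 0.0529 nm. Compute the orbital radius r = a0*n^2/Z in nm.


r = a0 * n^2 / Z
= 0.0529 * 4^2 / 6
= 0.0529 * 16 / 6
= 0.1411 nm

0.1411


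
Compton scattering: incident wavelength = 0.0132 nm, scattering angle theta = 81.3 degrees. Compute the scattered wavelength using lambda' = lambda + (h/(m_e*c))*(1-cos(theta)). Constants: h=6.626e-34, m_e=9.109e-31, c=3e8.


Compton wavelength: h/(m_e*c) = 2.4247e-12 m
d_lambda = 2.4247e-12 * (1 - cos(81.3 deg))
= 2.4247e-12 * 0.848739
= 2.0579e-12 m = 0.002058 nm
lambda' = 0.0132 + 0.002058
= 0.015258 nm

0.015258


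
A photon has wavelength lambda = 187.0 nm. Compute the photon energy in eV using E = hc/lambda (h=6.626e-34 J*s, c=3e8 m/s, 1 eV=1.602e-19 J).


E = hc / lambda
= (6.626e-34)(3e8) / (187.0e-9)
= 1.9878e-25 / 1.8700e-07
= 1.0630e-18 J
Converting to eV: 1.0630e-18 / 1.602e-19
= 6.6354 eV

6.6354


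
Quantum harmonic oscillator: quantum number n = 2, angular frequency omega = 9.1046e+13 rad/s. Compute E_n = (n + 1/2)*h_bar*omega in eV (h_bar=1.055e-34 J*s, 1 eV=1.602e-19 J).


E = (n + 1/2) * h_bar * omega
= (2 + 0.5) * 1.055e-34 * 9.1046e+13
= 2.5 * 9.6054e-21
= 2.4013e-20 J
= 0.1499 eV

0.1499


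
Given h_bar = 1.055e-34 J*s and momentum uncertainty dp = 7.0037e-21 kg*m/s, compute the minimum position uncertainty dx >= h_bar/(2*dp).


dx = h_bar / (2 * dp)
= 1.055e-34 / (2 * 7.0037e-21)
= 1.055e-34 / 1.4007e-20
= 7.5317e-15 m

7.5317e-15


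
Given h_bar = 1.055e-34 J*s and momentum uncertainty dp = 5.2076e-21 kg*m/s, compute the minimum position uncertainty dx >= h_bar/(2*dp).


dx = h_bar / (2 * dp)
= 1.055e-34 / (2 * 5.2076e-21)
= 1.055e-34 / 1.0415e-20
= 1.0129e-14 m

1.0129e-14


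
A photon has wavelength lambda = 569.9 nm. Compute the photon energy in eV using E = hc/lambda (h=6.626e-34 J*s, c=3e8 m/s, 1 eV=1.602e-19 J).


E = hc / lambda
= (6.626e-34)(3e8) / (569.9e-9)
= 1.9878e-25 / 5.6990e-07
= 3.4880e-19 J
Converting to eV: 3.4880e-19 / 1.602e-19
= 2.1773 eV

2.1773


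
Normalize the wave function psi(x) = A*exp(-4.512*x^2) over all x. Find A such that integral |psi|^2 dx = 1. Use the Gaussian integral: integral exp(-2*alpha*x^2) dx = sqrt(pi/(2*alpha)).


integral |psi|^2 dx = A^2 * sqrt(pi/(2*alpha)) = 1
A^2 = sqrt(2*alpha/pi)
= sqrt(2 * 4.512 / pi)
= 1.694824
A = sqrt(1.694824)
= 1.3019

1.3019


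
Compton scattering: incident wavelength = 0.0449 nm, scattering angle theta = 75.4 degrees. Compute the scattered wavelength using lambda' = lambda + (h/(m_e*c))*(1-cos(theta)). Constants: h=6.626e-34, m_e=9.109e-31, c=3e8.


Compton wavelength: h/(m_e*c) = 2.4247e-12 m
d_lambda = 2.4247e-12 * (1 - cos(75.4 deg))
= 2.4247e-12 * 0.747931
= 1.8135e-12 m = 0.001814 nm
lambda' = 0.0449 + 0.001814
= 0.046714 nm

0.046714


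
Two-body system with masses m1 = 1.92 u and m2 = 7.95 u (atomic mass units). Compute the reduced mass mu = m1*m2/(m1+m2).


mu = m1 * m2 / (m1 + m2)
= 1.92 * 7.95 / (1.92 + 7.95)
= 15.264 / 9.87
= 1.5465 u

1.5465


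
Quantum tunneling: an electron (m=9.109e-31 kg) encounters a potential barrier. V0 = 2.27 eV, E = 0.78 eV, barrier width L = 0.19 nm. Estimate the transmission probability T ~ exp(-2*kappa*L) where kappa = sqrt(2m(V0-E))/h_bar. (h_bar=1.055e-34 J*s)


V0 - E = 1.49 eV = 2.3870e-19 J
kappa = sqrt(2 * m * (V0-E)) / h_bar
= sqrt(2 * 9.109e-31 * 2.3870e-19) / 1.055e-34
= 6.2506e+09 /m
2*kappa*L = 2 * 6.2506e+09 * 0.19e-9
= 2.3752
T = exp(-2.3752) = 9.299299e-02

9.299299e-02


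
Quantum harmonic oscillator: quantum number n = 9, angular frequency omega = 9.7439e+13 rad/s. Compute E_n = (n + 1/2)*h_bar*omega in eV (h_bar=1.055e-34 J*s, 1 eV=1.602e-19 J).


E = (n + 1/2) * h_bar * omega
= (9 + 0.5) * 1.055e-34 * 9.7439e+13
= 9.5 * 1.0280e-20
= 9.7658e-20 J
= 0.6096 eV

0.6096


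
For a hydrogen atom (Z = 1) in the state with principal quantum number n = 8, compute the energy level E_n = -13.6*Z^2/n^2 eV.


E_n = -13.6 * Z^2 / n^2
= -13.6 * 1^2 / 8^2
= -13.6 * 1 / 64
= -0.2125 eV

-0.2125


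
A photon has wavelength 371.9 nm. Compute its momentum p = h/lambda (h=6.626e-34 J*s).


p = h / lambda
= 6.626e-34 / (371.9e-9)
= 6.626e-34 / 3.7190e-07
= 1.7817e-27 kg*m/s

1.7817e-27


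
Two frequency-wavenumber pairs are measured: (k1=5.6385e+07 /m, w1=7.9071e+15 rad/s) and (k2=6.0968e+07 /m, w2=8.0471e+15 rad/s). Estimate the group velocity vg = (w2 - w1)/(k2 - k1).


vg = (w2 - w1) / (k2 - k1)
= (8.0471e+15 - 7.9071e+15) / (6.0968e+07 - 5.6385e+07)
= 1.4000e+14 / 4.5830e+06
= 3.0548e+07 m/s

3.0548e+07


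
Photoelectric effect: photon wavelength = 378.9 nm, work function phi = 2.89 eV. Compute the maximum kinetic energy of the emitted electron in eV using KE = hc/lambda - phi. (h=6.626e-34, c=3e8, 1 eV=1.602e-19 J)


E_photon = hc / lambda
= (6.626e-34)(3e8) / (378.9e-9)
= 5.2462e-19 J
= 3.2748 eV
KE = E_photon - phi
= 3.2748 - 2.89
= 0.3848 eV

0.3848


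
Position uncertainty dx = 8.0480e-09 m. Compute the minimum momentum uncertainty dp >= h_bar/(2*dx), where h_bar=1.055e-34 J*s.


dp = h_bar / (2 * dx)
= 1.055e-34 / (2 * 8.0480e-09)
= 1.055e-34 / 1.6096e-08
= 6.5544e-27 kg*m/s

6.5544e-27


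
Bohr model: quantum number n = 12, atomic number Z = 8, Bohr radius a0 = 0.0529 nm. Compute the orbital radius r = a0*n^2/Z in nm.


r = a0 * n^2 / Z
= 0.0529 * 12^2 / 8
= 0.0529 * 144 / 8
= 0.9522 nm

0.9522


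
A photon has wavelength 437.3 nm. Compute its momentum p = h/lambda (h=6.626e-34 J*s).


p = h / lambda
= 6.626e-34 / (437.3e-9)
= 6.626e-34 / 4.3730e-07
= 1.5152e-27 kg*m/s

1.5152e-27


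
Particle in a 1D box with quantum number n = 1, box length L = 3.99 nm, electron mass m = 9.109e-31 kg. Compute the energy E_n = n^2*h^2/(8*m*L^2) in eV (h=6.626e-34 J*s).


E = n^2 * h^2 / (8 * m * L^2)
= 1^2 * (6.626e-34)^2 / (8 * 9.109e-31 * (3.99e-9)^2)
= 1 * 4.3904e-67 / (8 * 9.109e-31 * 1.5920e-17)
= 3.7844e-21 J
= 0.0236 eV

0.0236


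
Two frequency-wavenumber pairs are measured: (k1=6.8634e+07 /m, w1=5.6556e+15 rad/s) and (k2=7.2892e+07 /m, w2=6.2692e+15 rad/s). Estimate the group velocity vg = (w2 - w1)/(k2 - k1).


vg = (w2 - w1) / (k2 - k1)
= (6.2692e+15 - 5.6556e+15) / (7.2892e+07 - 6.8634e+07)
= 6.1360e+14 / 4.2580e+06
= 1.4411e+08 m/s

1.4411e+08


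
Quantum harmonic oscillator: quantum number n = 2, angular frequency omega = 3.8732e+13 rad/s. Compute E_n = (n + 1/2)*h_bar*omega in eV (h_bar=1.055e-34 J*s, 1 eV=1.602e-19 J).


E = (n + 1/2) * h_bar * omega
= (2 + 0.5) * 1.055e-34 * 3.8732e+13
= 2.5 * 4.0862e-21
= 1.0216e-20 J
= 0.0638 eV

0.0638


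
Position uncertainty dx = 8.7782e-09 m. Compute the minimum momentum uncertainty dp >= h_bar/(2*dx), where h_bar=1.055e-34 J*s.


dp = h_bar / (2 * dx)
= 1.055e-34 / (2 * 8.7782e-09)
= 1.055e-34 / 1.7556e-08
= 6.0092e-27 kg*m/s

6.0092e-27


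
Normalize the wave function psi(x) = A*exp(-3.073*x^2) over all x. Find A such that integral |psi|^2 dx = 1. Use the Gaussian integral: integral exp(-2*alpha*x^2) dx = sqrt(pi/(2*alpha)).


integral |psi|^2 dx = A^2 * sqrt(pi/(2*alpha)) = 1
A^2 = sqrt(2*alpha/pi)
= sqrt(2 * 3.073 / pi)
= 1.39869
A = sqrt(1.39869)
= 1.1827

1.1827


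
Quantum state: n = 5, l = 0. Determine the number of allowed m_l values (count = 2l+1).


m_l ranges from -l to +l in integer steps
So m_l goes from -0 to +0
Count = 2l + 1 = 2*0 + 1
= 1

1


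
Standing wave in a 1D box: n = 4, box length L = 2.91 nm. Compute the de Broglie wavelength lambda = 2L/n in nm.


lambda = 2L / n
= 2 * 2.91 / 4
= 5.82 / 4
= 1.455 nm

1.455


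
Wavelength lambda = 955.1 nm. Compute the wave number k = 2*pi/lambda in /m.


k = 2 * pi / lambda
= 6.2832 / (955.1e-9)
= 6.2832 / 9.5510e-07
= 6.5786e+06 /m

6.5786e+06


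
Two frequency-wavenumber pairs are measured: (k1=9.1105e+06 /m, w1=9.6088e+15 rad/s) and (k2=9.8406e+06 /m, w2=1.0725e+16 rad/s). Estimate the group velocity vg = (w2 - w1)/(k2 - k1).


vg = (w2 - w1) / (k2 - k1)
= (1.0725e+16 - 9.6088e+15) / (9.8406e+06 - 9.1105e+06)
= 1.1162e+15 / 7.3010e+05
= 1.5288e+09 m/s

1.5288e+09


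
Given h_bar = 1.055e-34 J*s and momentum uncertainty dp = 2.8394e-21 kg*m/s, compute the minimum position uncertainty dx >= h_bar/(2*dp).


dx = h_bar / (2 * dp)
= 1.055e-34 / (2 * 2.8394e-21)
= 1.055e-34 / 5.6788e-21
= 1.8578e-14 m

1.8578e-14


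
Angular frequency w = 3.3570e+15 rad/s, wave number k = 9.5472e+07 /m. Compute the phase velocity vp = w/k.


vp = w / k
= 3.3570e+15 / 9.5472e+07
= 3.5162e+07 m/s

3.5162e+07


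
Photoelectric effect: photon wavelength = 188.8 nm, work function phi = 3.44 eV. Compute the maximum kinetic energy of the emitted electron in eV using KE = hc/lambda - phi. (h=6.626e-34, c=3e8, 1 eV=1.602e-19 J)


E_photon = hc / lambda
= (6.626e-34)(3e8) / (188.8e-9)
= 1.0529e-18 J
= 6.5722 eV
KE = E_photon - phi
= 6.5722 - 3.44
= 3.1322 eV

3.1322


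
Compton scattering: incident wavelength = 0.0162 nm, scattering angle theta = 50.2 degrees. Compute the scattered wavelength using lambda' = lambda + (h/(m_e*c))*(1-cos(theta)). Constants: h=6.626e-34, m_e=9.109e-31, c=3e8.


Compton wavelength: h/(m_e*c) = 2.4247e-12 m
d_lambda = 2.4247e-12 * (1 - cos(50.2 deg))
= 2.4247e-12 * 0.35989
= 8.7263e-13 m = 0.000873 nm
lambda' = 0.0162 + 0.000873
= 0.017073 nm

0.017073


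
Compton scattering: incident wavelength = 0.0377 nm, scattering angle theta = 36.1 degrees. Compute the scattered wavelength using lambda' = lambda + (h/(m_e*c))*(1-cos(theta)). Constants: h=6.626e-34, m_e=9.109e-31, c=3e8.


Compton wavelength: h/(m_e*c) = 2.4247e-12 m
d_lambda = 2.4247e-12 * (1 - cos(36.1 deg))
= 2.4247e-12 * 0.19201
= 4.6557e-13 m = 0.000466 nm
lambda' = 0.0377 + 0.000466
= 0.038166 nm

0.038166


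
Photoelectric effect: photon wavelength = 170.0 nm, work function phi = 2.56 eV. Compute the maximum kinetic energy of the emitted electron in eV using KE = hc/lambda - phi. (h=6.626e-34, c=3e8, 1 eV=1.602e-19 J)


E_photon = hc / lambda
= (6.626e-34)(3e8) / (170.0e-9)
= 1.1693e-18 J
= 7.299 eV
KE = E_photon - phi
= 7.299 - 2.56
= 4.739 eV

4.739


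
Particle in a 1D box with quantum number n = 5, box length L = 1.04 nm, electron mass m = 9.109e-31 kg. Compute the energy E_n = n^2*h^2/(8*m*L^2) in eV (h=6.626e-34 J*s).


E = n^2 * h^2 / (8 * m * L^2)
= 5^2 * (6.626e-34)^2 / (8 * 9.109e-31 * (1.04e-9)^2)
= 25 * 4.3904e-67 / (8 * 9.109e-31 * 1.0816e-18)
= 1.3926e-18 J
= 8.6927 eV

8.6927


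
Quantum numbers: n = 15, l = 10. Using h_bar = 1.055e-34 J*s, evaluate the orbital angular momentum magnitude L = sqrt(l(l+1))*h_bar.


L = sqrt(l*(l+1)) * h_bar
= sqrt(10 * 11) * 1.055e-34
= sqrt(110) * 1.055e-34
= 10.4881 * 1.055e-34
= 1.1065e-33 J*s

1.1065e-33


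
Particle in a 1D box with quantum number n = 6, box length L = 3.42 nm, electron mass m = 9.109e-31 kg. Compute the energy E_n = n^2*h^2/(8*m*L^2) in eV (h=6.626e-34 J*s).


E = n^2 * h^2 / (8 * m * L^2)
= 6^2 * (6.626e-34)^2 / (8 * 9.109e-31 * (3.42e-9)^2)
= 36 * 4.3904e-67 / (8 * 9.109e-31 * 1.1696e-17)
= 1.8544e-19 J
= 1.1575 eV

1.1575


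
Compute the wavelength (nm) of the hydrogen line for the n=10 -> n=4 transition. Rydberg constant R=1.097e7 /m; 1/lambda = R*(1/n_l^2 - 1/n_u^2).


1/lambda = R * (1/n_l^2 - 1/n_u^2)
= 1.097e7 * (1/4^2 - 1/10^2)
= 1.097e7 * (0.0625 - 0.01)
= 1.097e7 * 0.0525
= 5.7592e+05 /m
lambda = 1 / 5.7592e+05 = 1736.3372 nm

1736.3372


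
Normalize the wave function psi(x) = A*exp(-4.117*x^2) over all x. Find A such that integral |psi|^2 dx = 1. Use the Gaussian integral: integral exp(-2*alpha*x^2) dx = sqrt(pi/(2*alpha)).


integral |psi|^2 dx = A^2 * sqrt(pi/(2*alpha)) = 1
A^2 = sqrt(2*alpha/pi)
= sqrt(2 * 4.117 / pi)
= 1.618939
A = sqrt(1.618939)
= 1.2724

1.2724


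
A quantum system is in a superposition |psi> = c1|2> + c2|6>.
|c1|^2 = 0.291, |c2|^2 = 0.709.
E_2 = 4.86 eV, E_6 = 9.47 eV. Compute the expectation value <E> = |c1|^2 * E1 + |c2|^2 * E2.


<E> = |c1|^2 * E1 + |c2|^2 * E2
= 0.291 * 4.86 + 0.709 * 9.47
= 1.4143 + 6.7142
= 8.1285 eV

8.1285


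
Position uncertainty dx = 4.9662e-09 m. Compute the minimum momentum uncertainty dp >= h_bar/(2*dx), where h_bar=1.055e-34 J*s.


dp = h_bar / (2 * dx)
= 1.055e-34 / (2 * 4.9662e-09)
= 1.055e-34 / 9.9324e-09
= 1.0622e-26 kg*m/s

1.0622e-26


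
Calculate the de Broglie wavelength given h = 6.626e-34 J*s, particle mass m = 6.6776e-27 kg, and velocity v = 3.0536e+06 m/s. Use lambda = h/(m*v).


lambda = h / (m * v)
= 6.626e-34 / (6.6776e-27 * 3.0536e+06)
= 6.626e-34 / 2.0391e-20
= 3.2495e-14 m

3.2495e-14


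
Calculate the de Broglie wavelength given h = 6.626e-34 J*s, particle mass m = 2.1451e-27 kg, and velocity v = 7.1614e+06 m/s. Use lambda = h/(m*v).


lambda = h / (m * v)
= 6.626e-34 / (2.1451e-27 * 7.1614e+06)
= 6.626e-34 / 1.5362e-20
= 4.3133e-14 m

4.3133e-14


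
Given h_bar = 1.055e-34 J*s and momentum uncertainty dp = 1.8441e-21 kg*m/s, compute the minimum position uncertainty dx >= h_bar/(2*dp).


dx = h_bar / (2 * dp)
= 1.055e-34 / (2 * 1.8441e-21)
= 1.055e-34 / 3.6882e-21
= 2.8605e-14 m

2.8605e-14


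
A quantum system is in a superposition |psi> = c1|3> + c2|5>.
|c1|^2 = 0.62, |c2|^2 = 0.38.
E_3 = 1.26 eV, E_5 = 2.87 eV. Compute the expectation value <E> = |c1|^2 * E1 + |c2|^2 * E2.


<E> = |c1|^2 * E1 + |c2|^2 * E2
= 0.62 * 1.26 + 0.38 * 2.87
= 0.7812 + 1.0906
= 1.8718 eV

1.8718


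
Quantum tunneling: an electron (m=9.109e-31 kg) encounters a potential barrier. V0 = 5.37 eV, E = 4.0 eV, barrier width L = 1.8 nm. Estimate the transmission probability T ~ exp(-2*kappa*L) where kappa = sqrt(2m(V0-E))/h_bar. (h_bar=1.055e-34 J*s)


V0 - E = 1.37 eV = 2.1947e-19 J
kappa = sqrt(2 * m * (V0-E)) / h_bar
= sqrt(2 * 9.109e-31 * 2.1947e-19) / 1.055e-34
= 5.9936e+09 /m
2*kappa*L = 2 * 5.9936e+09 * 1.8e-9
= 21.577
T = exp(-21.577) = 4.258035e-10

4.258035e-10


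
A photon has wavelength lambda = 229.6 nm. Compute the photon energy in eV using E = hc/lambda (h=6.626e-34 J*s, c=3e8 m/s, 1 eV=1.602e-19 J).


E = hc / lambda
= (6.626e-34)(3e8) / (229.6e-9)
= 1.9878e-25 / 2.2960e-07
= 8.6577e-19 J
Converting to eV: 8.6577e-19 / 1.602e-19
= 5.4043 eV

5.4043


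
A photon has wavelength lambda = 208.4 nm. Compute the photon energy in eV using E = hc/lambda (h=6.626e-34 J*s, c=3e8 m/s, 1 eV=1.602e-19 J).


E = hc / lambda
= (6.626e-34)(3e8) / (208.4e-9)
= 1.9878e-25 / 2.0840e-07
= 9.5384e-19 J
Converting to eV: 9.5384e-19 / 1.602e-19
= 5.954 eV

5.954


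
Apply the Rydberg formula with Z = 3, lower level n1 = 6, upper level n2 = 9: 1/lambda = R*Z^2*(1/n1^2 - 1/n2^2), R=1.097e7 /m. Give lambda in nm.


1/lambda = R * Z^2 * (1/n1^2 - 1/n2^2)
= 1.097e7 * 3^2 * (1/6^2 - 1/9^2)
= 1.097e7 * 9 * (0.027778 - 0.012346)
= 1.5236e+06 /m
lambda = 1 / 1.5236e+06
= 656.3355 nm

656.3355


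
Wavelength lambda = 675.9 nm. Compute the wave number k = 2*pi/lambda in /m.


k = 2 * pi / lambda
= 6.2832 / (675.9e-9)
= 6.2832 / 6.7590e-07
= 9.2960e+06 /m

9.2960e+06


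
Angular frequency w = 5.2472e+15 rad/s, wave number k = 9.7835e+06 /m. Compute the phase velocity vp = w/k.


vp = w / k
= 5.2472e+15 / 9.7835e+06
= 5.3633e+08 m/s

5.3633e+08


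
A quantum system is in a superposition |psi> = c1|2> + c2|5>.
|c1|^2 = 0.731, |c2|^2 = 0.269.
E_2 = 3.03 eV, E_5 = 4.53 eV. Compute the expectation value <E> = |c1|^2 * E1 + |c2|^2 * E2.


<E> = |c1|^2 * E1 + |c2|^2 * E2
= 0.731 * 3.03 + 0.269 * 4.53
= 2.2149 + 1.2186
= 3.4335 eV

3.4335


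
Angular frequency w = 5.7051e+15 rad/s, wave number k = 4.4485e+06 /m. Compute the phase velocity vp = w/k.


vp = w / k
= 5.7051e+15 / 4.4485e+06
= 1.2825e+09 m/s

1.2825e+09


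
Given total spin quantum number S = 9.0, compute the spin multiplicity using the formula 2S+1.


Spin multiplicity = 2S + 1
= 2 * 9.0 + 1
= 18.0 + 1
= 19

19


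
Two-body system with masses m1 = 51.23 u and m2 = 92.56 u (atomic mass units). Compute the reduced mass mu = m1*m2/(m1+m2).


mu = m1 * m2 / (m1 + m2)
= 51.23 * 92.56 / (51.23 + 92.56)
= 4741.8488 / 143.79
= 32.9776 u

32.9776


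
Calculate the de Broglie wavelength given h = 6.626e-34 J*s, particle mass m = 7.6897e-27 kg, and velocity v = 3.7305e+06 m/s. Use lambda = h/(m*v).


lambda = h / (m * v)
= 6.626e-34 / (7.6897e-27 * 3.7305e+06)
= 6.626e-34 / 2.8686e-20
= 2.3098e-14 m

2.3098e-14


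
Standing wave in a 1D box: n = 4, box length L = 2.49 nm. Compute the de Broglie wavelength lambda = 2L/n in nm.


lambda = 2L / n
= 2 * 2.49 / 4
= 4.98 / 4
= 1.245 nm

1.245


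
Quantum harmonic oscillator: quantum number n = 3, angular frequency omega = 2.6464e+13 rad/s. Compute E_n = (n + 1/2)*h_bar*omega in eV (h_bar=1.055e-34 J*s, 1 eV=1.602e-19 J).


E = (n + 1/2) * h_bar * omega
= (3 + 0.5) * 1.055e-34 * 2.6464e+13
= 3.5 * 2.7920e-21
= 9.7718e-21 J
= 0.061 eV

0.061


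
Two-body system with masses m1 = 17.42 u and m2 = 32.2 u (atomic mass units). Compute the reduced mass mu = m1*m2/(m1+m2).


mu = m1 * m2 / (m1 + m2)
= 17.42 * 32.2 / (17.42 + 32.2)
= 560.924 / 49.62
= 11.3044 u

11.3044


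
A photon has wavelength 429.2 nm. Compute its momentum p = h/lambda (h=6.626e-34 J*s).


p = h / lambda
= 6.626e-34 / (429.2e-9)
= 6.626e-34 / 4.2920e-07
= 1.5438e-27 kg*m/s

1.5438e-27


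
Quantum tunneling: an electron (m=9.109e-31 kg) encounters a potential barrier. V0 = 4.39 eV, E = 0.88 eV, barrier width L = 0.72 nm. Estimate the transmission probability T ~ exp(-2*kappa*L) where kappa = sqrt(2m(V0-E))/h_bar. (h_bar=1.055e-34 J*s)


V0 - E = 3.51 eV = 5.6230e-19 J
kappa = sqrt(2 * m * (V0-E)) / h_bar
= sqrt(2 * 9.109e-31 * 5.6230e-19) / 1.055e-34
= 9.5936e+09 /m
2*kappa*L = 2 * 9.5936e+09 * 0.72e-9
= 13.8148
T = exp(-13.8148) = 1.000692e-06

1.000692e-06


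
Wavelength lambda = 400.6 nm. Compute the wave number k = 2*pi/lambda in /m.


k = 2 * pi / lambda
= 6.2832 / (400.6e-9)
= 6.2832 / 4.0060e-07
= 1.5684e+07 /m

1.5684e+07


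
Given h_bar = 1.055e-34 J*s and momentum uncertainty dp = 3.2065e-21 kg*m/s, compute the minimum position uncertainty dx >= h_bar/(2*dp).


dx = h_bar / (2 * dp)
= 1.055e-34 / (2 * 3.2065e-21)
= 1.055e-34 / 6.4130e-21
= 1.6451e-14 m

1.6451e-14


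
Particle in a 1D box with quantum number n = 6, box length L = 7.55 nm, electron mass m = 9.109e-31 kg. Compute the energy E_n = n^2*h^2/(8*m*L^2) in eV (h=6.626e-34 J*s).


E = n^2 * h^2 / (8 * m * L^2)
= 6^2 * (6.626e-34)^2 / (8 * 9.109e-31 * (7.55e-9)^2)
= 36 * 4.3904e-67 / (8 * 9.109e-31 * 5.7002e-17)
= 3.8050e-20 J
= 0.2375 eV

0.2375


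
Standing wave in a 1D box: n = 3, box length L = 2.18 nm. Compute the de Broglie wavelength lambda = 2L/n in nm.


lambda = 2L / n
= 2 * 2.18 / 3
= 4.36 / 3
= 1.4533 nm

1.4533


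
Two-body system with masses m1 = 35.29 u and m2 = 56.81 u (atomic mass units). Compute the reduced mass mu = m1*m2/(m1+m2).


mu = m1 * m2 / (m1 + m2)
= 35.29 * 56.81 / (35.29 + 56.81)
= 2004.8249 / 92.1
= 21.7679 u

21.7679


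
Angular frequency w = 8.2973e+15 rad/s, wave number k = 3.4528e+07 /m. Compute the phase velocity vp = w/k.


vp = w / k
= 8.2973e+15 / 3.4528e+07
= 2.4031e+08 m/s

2.4031e+08


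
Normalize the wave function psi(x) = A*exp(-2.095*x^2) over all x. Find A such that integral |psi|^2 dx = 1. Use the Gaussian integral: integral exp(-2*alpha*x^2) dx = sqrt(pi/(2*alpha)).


integral |psi|^2 dx = A^2 * sqrt(pi/(2*alpha)) = 1
A^2 = sqrt(2*alpha/pi)
= sqrt(2 * 2.095 / pi)
= 1.154867
A = sqrt(1.154867)
= 1.0746

1.0746


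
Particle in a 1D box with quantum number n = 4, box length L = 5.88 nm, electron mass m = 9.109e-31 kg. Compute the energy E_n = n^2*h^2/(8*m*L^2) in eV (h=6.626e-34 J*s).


E = n^2 * h^2 / (8 * m * L^2)
= 4^2 * (6.626e-34)^2 / (8 * 9.109e-31 * (5.88e-9)^2)
= 16 * 4.3904e-67 / (8 * 9.109e-31 * 3.4574e-17)
= 2.7881e-20 J
= 0.174 eV

0.174


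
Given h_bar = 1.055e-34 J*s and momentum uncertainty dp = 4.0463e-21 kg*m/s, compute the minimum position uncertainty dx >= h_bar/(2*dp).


dx = h_bar / (2 * dp)
= 1.055e-34 / (2 * 4.0463e-21)
= 1.055e-34 / 8.0926e-21
= 1.3037e-14 m

1.3037e-14


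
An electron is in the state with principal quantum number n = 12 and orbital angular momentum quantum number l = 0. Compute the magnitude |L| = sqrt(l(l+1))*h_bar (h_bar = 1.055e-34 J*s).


L = sqrt(l*(l+1)) * h_bar
= sqrt(0 * 1) * 1.055e-34
= sqrt(0) * 1.055e-34
= 0.0 * 1.055e-34
= 0.0000e+00 J*s

0.0000e+00


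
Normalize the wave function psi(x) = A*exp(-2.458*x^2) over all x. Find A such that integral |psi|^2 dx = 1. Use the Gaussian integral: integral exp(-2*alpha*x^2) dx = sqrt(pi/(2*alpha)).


integral |psi|^2 dx = A^2 * sqrt(pi/(2*alpha)) = 1
A^2 = sqrt(2*alpha/pi)
= sqrt(2 * 2.458 / pi)
= 1.250924
A = sqrt(1.250924)
= 1.1184

1.1184


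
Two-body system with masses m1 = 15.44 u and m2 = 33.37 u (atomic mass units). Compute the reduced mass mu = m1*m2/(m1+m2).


mu = m1 * m2 / (m1 + m2)
= 15.44 * 33.37 / (15.44 + 33.37)
= 515.2328 / 48.81
= 10.5559 u

10.5559


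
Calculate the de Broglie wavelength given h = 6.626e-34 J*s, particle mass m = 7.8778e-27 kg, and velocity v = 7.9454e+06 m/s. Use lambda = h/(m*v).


lambda = h / (m * v)
= 6.626e-34 / (7.8778e-27 * 7.9454e+06)
= 6.626e-34 / 6.2592e-20
= 1.0586e-14 m

1.0586e-14


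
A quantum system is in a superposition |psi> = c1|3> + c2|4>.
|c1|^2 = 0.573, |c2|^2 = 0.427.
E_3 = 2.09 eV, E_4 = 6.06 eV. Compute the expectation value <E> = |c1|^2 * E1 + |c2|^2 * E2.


<E> = |c1|^2 * E1 + |c2|^2 * E2
= 0.573 * 2.09 + 0.427 * 6.06
= 1.1976 + 2.5876
= 3.7852 eV

3.7852


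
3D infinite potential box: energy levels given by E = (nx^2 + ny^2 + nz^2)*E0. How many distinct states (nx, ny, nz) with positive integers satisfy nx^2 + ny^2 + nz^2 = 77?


Enumerate all (nx, ny, nz) with nx^2 + ny^2 + nz^2 = 77:
(2,3,8)
(2,8,3)
(3,2,8)
(3,8,2)
(4,5,6)
(4,6,5)
(5,4,6)
(5,6,4)
(6,4,5)
(6,5,4)
(8,2,3)
(8,3,2)
Total degeneracy = 12

12


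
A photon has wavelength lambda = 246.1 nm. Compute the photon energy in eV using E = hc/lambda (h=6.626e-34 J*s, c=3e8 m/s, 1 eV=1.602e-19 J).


E = hc / lambda
= (6.626e-34)(3e8) / (246.1e-9)
= 1.9878e-25 / 2.4610e-07
= 8.0772e-19 J
Converting to eV: 8.0772e-19 / 1.602e-19
= 5.042 eV

5.042


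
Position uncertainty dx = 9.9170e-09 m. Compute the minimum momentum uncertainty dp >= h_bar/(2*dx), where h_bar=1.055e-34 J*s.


dp = h_bar / (2 * dx)
= 1.055e-34 / (2 * 9.9170e-09)
= 1.055e-34 / 1.9834e-08
= 5.3191e-27 kg*m/s

5.3191e-27


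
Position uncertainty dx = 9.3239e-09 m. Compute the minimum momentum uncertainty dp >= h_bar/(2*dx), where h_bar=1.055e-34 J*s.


dp = h_bar / (2 * dx)
= 1.055e-34 / (2 * 9.3239e-09)
= 1.055e-34 / 1.8648e-08
= 5.6575e-27 kg*m/s

5.6575e-27


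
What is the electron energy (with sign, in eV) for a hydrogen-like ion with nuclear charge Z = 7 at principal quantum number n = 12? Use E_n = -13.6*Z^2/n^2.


E_n = -13.6 * Z^2 / n^2
= -13.6 * 7^2 / 12^2
= -13.6 * 49 / 144
= -4.6278 eV

-4.6278


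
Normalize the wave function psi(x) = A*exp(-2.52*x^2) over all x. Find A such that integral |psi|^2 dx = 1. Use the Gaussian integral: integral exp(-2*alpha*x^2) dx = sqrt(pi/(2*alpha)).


integral |psi|^2 dx = A^2 * sqrt(pi/(2*alpha)) = 1
A^2 = sqrt(2*alpha/pi)
= sqrt(2 * 2.52 / pi)
= 1.266602
A = sqrt(1.266602)
= 1.1254

1.1254


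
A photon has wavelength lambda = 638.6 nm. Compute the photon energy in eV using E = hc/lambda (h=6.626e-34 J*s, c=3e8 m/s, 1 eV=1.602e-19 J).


E = hc / lambda
= (6.626e-34)(3e8) / (638.6e-9)
= 1.9878e-25 / 6.3860e-07
= 3.1127e-19 J
Converting to eV: 3.1127e-19 / 1.602e-19
= 1.943 eV

1.943


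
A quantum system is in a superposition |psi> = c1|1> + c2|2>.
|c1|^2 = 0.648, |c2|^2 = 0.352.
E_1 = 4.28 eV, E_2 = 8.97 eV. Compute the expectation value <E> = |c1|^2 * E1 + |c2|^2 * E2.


<E> = |c1|^2 * E1 + |c2|^2 * E2
= 0.648 * 4.28 + 0.352 * 8.97
= 2.7734 + 3.1574
= 5.9309 eV

5.9309


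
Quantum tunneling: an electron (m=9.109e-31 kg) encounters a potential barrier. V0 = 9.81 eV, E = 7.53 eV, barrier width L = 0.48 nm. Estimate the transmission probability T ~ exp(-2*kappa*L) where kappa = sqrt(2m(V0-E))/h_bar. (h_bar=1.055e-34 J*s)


V0 - E = 2.28 eV = 3.6526e-19 J
kappa = sqrt(2 * m * (V0-E)) / h_bar
= sqrt(2 * 9.109e-31 * 3.6526e-19) / 1.055e-34
= 7.7321e+09 /m
2*kappa*L = 2 * 7.7321e+09 * 0.48e-9
= 7.4228
T = exp(-7.4228) = 5.974734e-04

5.974734e-04


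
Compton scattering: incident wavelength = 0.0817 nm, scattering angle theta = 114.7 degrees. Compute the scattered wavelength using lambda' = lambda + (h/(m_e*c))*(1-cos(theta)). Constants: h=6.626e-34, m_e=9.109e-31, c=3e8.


Compton wavelength: h/(m_e*c) = 2.4247e-12 m
d_lambda = 2.4247e-12 * (1 - cos(114.7 deg))
= 2.4247e-12 * 1.417867
= 3.4379e-12 m = 0.003438 nm
lambda' = 0.0817 + 0.003438
= 0.085138 nm

0.085138


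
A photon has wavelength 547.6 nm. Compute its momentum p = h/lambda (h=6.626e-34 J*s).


p = h / lambda
= 6.626e-34 / (547.6e-9)
= 6.626e-34 / 5.4760e-07
= 1.2100e-27 kg*m/s

1.2100e-27


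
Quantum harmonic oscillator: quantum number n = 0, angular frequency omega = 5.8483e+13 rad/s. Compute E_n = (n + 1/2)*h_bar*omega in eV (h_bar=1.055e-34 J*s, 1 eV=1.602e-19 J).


E = (n + 1/2) * h_bar * omega
= (0 + 0.5) * 1.055e-34 * 5.8483e+13
= 0.5 * 6.1700e-21
= 3.0850e-21 J
= 0.0193 eV

0.0193


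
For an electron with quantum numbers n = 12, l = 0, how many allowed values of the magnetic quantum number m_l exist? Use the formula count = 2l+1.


m_l ranges from -l to +l in integer steps
So m_l goes from -0 to +0
Count = 2l + 1 = 2*0 + 1
= 1

1


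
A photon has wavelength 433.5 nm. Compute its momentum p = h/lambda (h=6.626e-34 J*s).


p = h / lambda
= 6.626e-34 / (433.5e-9)
= 6.626e-34 / 4.3350e-07
= 1.5285e-27 kg*m/s

1.5285e-27


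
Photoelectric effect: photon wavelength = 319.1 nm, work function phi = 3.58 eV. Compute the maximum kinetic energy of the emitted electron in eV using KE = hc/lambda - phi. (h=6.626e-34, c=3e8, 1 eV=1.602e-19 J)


E_photon = hc / lambda
= (6.626e-34)(3e8) / (319.1e-9)
= 6.2294e-19 J
= 3.8885 eV
KE = E_photon - phi
= 3.8885 - 3.58
= 0.3085 eV

0.3085


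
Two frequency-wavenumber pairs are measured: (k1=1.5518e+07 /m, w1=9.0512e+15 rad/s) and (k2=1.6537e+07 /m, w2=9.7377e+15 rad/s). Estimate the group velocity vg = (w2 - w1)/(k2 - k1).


vg = (w2 - w1) / (k2 - k1)
= (9.7377e+15 - 9.0512e+15) / (1.6537e+07 - 1.5518e+07)
= 6.8650e+14 / 1.0190e+06
= 6.7370e+08 m/s

6.7370e+08


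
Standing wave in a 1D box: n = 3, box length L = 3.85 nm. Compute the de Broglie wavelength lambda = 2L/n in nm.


lambda = 2L / n
= 2 * 3.85 / 3
= 7.7 / 3
= 2.5667 nm

2.5667


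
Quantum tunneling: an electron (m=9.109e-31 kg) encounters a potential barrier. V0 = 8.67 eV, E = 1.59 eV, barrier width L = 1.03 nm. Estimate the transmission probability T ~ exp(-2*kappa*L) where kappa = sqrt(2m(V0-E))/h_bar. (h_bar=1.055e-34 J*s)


V0 - E = 7.08 eV = 1.1342e-18 J
kappa = sqrt(2 * m * (V0-E)) / h_bar
= sqrt(2 * 9.109e-31 * 1.1342e-18) / 1.055e-34
= 1.3625e+10 /m
2*kappa*L = 2 * 1.3625e+10 * 1.03e-9
= 28.0681
T = exp(-28.0681) = 6.459213e-13

6.459213e-13


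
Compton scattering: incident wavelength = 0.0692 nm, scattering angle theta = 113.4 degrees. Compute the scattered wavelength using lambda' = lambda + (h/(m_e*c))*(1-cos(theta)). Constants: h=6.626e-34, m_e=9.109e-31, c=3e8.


Compton wavelength: h/(m_e*c) = 2.4247e-12 m
d_lambda = 2.4247e-12 * (1 - cos(113.4 deg))
= 2.4247e-12 * 1.397148
= 3.3877e-12 m = 0.003388 nm
lambda' = 0.0692 + 0.003388
= 0.072588 nm

0.072588


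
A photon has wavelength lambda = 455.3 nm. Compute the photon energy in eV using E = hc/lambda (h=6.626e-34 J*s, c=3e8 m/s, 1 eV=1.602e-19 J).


E = hc / lambda
= (6.626e-34)(3e8) / (455.3e-9)
= 1.9878e-25 / 4.5530e-07
= 4.3659e-19 J
Converting to eV: 4.3659e-19 / 1.602e-19
= 2.7253 eV

2.7253


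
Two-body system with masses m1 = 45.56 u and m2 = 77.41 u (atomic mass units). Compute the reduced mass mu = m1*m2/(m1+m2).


mu = m1 * m2 / (m1 + m2)
= 45.56 * 77.41 / (45.56 + 77.41)
= 3526.7996 / 122.97
= 28.6802 u

28.6802


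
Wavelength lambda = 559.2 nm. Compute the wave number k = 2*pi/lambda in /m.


k = 2 * pi / lambda
= 6.2832 / (559.2e-9)
= 6.2832 / 5.5920e-07
= 1.1236e+07 /m

1.1236e+07


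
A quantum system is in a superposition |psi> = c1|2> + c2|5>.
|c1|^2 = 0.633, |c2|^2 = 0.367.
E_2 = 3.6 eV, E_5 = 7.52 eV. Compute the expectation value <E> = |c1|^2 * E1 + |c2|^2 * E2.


<E> = |c1|^2 * E1 + |c2|^2 * E2
= 0.633 * 3.6 + 0.367 * 7.52
= 2.2788 + 2.7598
= 5.0386 eV

5.0386


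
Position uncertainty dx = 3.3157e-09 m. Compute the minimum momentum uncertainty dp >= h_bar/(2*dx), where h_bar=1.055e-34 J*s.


dp = h_bar / (2 * dx)
= 1.055e-34 / (2 * 3.3157e-09)
= 1.055e-34 / 6.6314e-09
= 1.5909e-26 kg*m/s

1.5909e-26


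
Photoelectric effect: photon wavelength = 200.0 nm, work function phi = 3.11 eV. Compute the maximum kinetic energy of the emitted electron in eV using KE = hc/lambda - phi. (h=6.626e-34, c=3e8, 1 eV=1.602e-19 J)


E_photon = hc / lambda
= (6.626e-34)(3e8) / (200.0e-9)
= 9.9390e-19 J
= 6.2041 eV
KE = E_photon - phi
= 6.2041 - 3.11
= 3.0941 eV

3.0941


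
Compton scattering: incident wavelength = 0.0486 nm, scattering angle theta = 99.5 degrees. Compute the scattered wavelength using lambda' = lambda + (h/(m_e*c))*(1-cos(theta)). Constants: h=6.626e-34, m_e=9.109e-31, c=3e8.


Compton wavelength: h/(m_e*c) = 2.4247e-12 m
d_lambda = 2.4247e-12 * (1 - cos(99.5 deg))
= 2.4247e-12 * 1.165048
= 2.8249e-12 m = 0.002825 nm
lambda' = 0.0486 + 0.002825
= 0.051425 nm

0.051425


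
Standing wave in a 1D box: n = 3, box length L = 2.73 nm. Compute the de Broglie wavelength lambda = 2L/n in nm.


lambda = 2L / n
= 2 * 2.73 / 3
= 5.46 / 3
= 1.82 nm

1.82


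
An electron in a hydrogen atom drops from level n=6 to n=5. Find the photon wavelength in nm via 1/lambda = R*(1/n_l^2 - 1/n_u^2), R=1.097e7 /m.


1/lambda = R * (1/n_l^2 - 1/n_u^2)
= 1.097e7 * (1/5^2 - 1/6^2)
= 1.097e7 * (0.04 - 0.027778)
= 1.097e7 * 0.012222
= 1.3408e+05 /m
lambda = 1 / 1.3408e+05 = 7458.3575 nm

7458.3575


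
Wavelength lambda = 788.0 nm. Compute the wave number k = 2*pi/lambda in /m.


k = 2 * pi / lambda
= 6.2832 / (788.0e-9)
= 6.2832 / 7.8800e-07
= 7.9736e+06 /m

7.9736e+06


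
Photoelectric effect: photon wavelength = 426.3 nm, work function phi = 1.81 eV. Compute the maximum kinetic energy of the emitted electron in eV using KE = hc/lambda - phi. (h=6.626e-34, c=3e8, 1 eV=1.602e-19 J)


E_photon = hc / lambda
= (6.626e-34)(3e8) / (426.3e-9)
= 4.6629e-19 J
= 2.9107 eV
KE = E_photon - phi
= 2.9107 - 1.81
= 1.1007 eV

1.1007


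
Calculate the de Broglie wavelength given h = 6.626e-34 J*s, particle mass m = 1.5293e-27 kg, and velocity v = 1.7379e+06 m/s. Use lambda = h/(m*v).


lambda = h / (m * v)
= 6.626e-34 / (1.5293e-27 * 1.7379e+06)
= 6.626e-34 / 2.6578e-21
= 2.4931e-13 m

2.4931e-13


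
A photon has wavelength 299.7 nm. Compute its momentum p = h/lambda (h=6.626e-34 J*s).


p = h / lambda
= 6.626e-34 / (299.7e-9)
= 6.626e-34 / 2.9970e-07
= 2.2109e-27 kg*m/s

2.2109e-27


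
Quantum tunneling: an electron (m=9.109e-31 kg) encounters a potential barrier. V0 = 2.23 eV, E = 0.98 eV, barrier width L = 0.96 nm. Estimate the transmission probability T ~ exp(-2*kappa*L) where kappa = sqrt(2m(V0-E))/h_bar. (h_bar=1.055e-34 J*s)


V0 - E = 1.25 eV = 2.0025e-19 J
kappa = sqrt(2 * m * (V0-E)) / h_bar
= sqrt(2 * 9.109e-31 * 2.0025e-19) / 1.055e-34
= 5.7251e+09 /m
2*kappa*L = 2 * 5.7251e+09 * 0.96e-9
= 10.9922
T = exp(-10.9922) = 1.683216e-05

1.683216e-05


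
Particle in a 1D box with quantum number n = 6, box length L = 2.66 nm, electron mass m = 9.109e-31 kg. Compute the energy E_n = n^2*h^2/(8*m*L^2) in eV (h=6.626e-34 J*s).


E = n^2 * h^2 / (8 * m * L^2)
= 6^2 * (6.626e-34)^2 / (8 * 9.109e-31 * (2.66e-9)^2)
= 36 * 4.3904e-67 / (8 * 9.109e-31 * 7.0756e-18)
= 3.0654e-19 J
= 1.9135 eV

1.9135


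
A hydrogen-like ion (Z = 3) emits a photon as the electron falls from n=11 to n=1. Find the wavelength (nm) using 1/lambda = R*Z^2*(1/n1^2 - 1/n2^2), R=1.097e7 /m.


1/lambda = R * Z^2 * (1/n1^2 - 1/n2^2)
= 1.097e7 * 3^2 * (1/1^2 - 1/11^2)
= 1.097e7 * 9 * (1.0 - 0.008264)
= 9.7914e+07 /m
lambda = 1 / 9.7914e+07
= 10.213 nm

10.213


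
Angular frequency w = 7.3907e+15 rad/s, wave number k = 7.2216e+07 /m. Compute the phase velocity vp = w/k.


vp = w / k
= 7.3907e+15 / 7.2216e+07
= 1.0234e+08 m/s

1.0234e+08


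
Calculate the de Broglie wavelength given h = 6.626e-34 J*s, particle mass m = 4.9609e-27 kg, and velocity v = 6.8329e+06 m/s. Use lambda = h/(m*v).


lambda = h / (m * v)
= 6.626e-34 / (4.9609e-27 * 6.8329e+06)
= 6.626e-34 / 3.3897e-20
= 1.9547e-14 m

1.9547e-14


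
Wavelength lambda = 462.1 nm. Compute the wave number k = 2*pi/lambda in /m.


k = 2 * pi / lambda
= 6.2832 / (462.1e-9)
= 6.2832 / 4.6210e-07
= 1.3597e+07 /m

1.3597e+07


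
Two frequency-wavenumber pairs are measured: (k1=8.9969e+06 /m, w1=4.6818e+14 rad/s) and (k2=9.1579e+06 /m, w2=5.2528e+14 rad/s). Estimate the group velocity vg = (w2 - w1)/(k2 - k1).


vg = (w2 - w1) / (k2 - k1)
= (5.2528e+14 - 4.6818e+14) / (9.1579e+06 - 8.9969e+06)
= 5.7100e+13 / 1.6100e+05
= 3.5466e+08 m/s

3.5466e+08


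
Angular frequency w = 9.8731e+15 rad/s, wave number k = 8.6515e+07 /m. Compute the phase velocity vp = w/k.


vp = w / k
= 9.8731e+15 / 8.6515e+07
= 1.1412e+08 m/s

1.1412e+08


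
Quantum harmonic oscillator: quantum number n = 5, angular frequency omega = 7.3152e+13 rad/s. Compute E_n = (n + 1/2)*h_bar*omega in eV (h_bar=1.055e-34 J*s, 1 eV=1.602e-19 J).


E = (n + 1/2) * h_bar * omega
= (5 + 0.5) * 1.055e-34 * 7.3152e+13
= 5.5 * 7.7175e-21
= 4.2446e-20 J
= 0.265 eV

0.265


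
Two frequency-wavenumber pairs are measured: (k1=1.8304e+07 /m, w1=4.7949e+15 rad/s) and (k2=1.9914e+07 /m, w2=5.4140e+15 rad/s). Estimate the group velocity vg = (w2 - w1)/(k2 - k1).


vg = (w2 - w1) / (k2 - k1)
= (5.4140e+15 - 4.7949e+15) / (1.9914e+07 - 1.8304e+07)
= 6.1910e+14 / 1.6100e+06
= 3.8453e+08 m/s

3.8453e+08


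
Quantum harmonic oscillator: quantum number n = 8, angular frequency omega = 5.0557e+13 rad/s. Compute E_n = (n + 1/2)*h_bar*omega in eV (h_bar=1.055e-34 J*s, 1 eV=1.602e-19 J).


E = (n + 1/2) * h_bar * omega
= (8 + 0.5) * 1.055e-34 * 5.0557e+13
= 8.5 * 5.3338e-21
= 4.5337e-20 J
= 0.283 eV

0.283


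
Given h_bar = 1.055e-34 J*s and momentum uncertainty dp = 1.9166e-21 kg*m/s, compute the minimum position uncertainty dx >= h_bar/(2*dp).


dx = h_bar / (2 * dp)
= 1.055e-34 / (2 * 1.9166e-21)
= 1.055e-34 / 3.8332e-21
= 2.7523e-14 m

2.7523e-14


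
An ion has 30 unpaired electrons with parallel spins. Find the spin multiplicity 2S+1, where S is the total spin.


Total spin S = N * (1/2) = 30 * 0.5 = 15.0
Spin multiplicity = 2S + 1
= 2 * 15.0 + 1
= 31

31


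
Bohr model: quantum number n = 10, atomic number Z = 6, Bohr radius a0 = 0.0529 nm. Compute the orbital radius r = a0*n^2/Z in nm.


r = a0 * n^2 / Z
= 0.0529 * 10^2 / 6
= 0.0529 * 100 / 6
= 0.8817 nm

0.8817


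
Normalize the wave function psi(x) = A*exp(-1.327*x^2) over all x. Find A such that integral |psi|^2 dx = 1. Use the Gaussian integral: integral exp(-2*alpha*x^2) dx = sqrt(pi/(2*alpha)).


integral |psi|^2 dx = A^2 * sqrt(pi/(2*alpha)) = 1
A^2 = sqrt(2*alpha/pi)
= sqrt(2 * 1.327 / pi)
= 0.919127
A = sqrt(0.919127)
= 0.9587

0.9587


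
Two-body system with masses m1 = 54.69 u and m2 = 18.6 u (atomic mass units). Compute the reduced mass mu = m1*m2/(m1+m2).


mu = m1 * m2 / (m1 + m2)
= 54.69 * 18.6 / (54.69 + 18.6)
= 1017.234 / 73.29
= 13.8796 u

13.8796


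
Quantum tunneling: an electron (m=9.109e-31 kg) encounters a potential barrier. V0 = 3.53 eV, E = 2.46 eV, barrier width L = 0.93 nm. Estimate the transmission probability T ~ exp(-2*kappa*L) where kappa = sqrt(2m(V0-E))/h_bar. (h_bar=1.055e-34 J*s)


V0 - E = 1.07 eV = 1.7141e-19 J
kappa = sqrt(2 * m * (V0-E)) / h_bar
= sqrt(2 * 9.109e-31 * 1.7141e-19) / 1.055e-34
= 5.2969e+09 /m
2*kappa*L = 2 * 5.2969e+09 * 0.93e-9
= 9.8522
T = exp(-9.8522) = 5.263037e-05

5.263037e-05


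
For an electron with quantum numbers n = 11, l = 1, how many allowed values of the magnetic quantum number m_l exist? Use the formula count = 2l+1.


m_l ranges from -l to +l in integer steps
So m_l goes from -1 to +1
Count = 2l + 1 = 2*1 + 1
= 3

3


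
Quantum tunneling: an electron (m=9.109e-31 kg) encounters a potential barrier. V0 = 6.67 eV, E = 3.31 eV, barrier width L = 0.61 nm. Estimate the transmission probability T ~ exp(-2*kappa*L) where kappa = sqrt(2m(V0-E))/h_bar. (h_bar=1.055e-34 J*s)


V0 - E = 3.36 eV = 5.3827e-19 J
kappa = sqrt(2 * m * (V0-E)) / h_bar
= sqrt(2 * 9.109e-31 * 5.3827e-19) / 1.055e-34
= 9.3864e+09 /m
2*kappa*L = 2 * 9.3864e+09 * 0.61e-9
= 11.4514
T = exp(-11.4514) = 1.063457e-05

1.063457e-05


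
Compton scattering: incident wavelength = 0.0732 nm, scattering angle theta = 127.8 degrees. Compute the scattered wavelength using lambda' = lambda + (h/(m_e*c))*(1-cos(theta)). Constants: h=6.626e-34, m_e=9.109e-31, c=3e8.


Compton wavelength: h/(m_e*c) = 2.4247e-12 m
d_lambda = 2.4247e-12 * (1 - cos(127.8 deg))
= 2.4247e-12 * 1.612907
= 3.9108e-12 m = 0.003911 nm
lambda' = 0.0732 + 0.003911
= 0.077111 nm

0.077111
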